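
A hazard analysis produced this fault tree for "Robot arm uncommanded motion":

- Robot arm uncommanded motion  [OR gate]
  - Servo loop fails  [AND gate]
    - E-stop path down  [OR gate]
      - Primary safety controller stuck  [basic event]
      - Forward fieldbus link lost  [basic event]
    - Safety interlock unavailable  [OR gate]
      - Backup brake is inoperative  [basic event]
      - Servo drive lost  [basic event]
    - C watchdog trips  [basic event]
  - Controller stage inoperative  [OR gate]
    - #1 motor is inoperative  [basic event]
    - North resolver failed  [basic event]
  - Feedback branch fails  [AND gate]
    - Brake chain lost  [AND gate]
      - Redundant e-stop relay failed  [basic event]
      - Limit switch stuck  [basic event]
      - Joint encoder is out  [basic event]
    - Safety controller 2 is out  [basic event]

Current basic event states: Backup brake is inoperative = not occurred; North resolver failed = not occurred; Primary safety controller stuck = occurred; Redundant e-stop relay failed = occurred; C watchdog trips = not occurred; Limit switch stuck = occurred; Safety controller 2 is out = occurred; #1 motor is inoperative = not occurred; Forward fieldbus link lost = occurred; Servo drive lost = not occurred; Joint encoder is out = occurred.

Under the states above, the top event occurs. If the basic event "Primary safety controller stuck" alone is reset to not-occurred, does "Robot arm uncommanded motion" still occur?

Yes

Counterfactual: set "Primary safety controller stuck" to not occurred.
E-stop path down [OR]: Primary safety controller stuck=not, Forward fieldbus link lost=occurs → at least one input occurs → occurs.
Safety interlock unavailable [OR]: Backup brake is inoperative=not, Servo drive lost=not → no input occurs → does not occur.
Servo loop fails [AND]: E-stop path down=occurs, Safety interlock unavailable=not, C watchdog trips=not → not all inputs occur → does not occur.
Controller stage inoperative [OR]: #1 motor is inoperative=not, North resolver failed=not → no input occurs → does not occur.
Brake chain lost [AND]: Redundant e-stop relay failed=occurs, Limit switch stuck=occurs, Joint encoder is out=occurs → all inputs occur → occurs.
Feedback branch fails [AND]: Brake chain lost=occurs, Safety controller 2 is out=occurs → all inputs occur → occurs.
Robot arm uncommanded motion [OR]: Servo loop fails=not, Controller stage inoperative=not, Feedback branch fails=occurs → at least one input occurs → occurs.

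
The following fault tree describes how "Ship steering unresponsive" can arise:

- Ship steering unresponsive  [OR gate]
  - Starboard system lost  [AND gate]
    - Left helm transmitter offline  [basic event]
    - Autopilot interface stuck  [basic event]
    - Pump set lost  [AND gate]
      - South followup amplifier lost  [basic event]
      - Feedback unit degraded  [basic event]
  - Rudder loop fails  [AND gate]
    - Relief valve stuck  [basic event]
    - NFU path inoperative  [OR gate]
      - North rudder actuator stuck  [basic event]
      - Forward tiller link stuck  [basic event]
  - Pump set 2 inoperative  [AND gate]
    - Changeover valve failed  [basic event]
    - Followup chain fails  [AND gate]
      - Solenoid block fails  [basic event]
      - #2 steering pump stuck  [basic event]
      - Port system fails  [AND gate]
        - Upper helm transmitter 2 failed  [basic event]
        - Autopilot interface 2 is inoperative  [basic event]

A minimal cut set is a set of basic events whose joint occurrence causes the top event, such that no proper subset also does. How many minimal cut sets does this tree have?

4

Pump set lost [AND]: one cut set from each child combined → 1 × 1 = 1 cut set(s).
Starboard system lost [AND]: one cut set from each child combined → 1 × 1 × 1 = 1 cut set(s).
NFU path inoperative [OR]: union of children's cut sets → 2 cut set(s).
Rudder loop fails [AND]: one cut set from each child combined → 1 × 2 = 2 cut set(s).
Port system fails [AND]: one cut set from each child combined → 1 × 1 = 1 cut set(s).
Followup chain fails [AND]: one cut set from each child combined → 1 × 1 × 1 = 1 cut set(s).
Pump set 2 inoperative [AND]: one cut set from each child combined → 1 × 1 = 1 cut set(s).
Ship steering unresponsive [OR]: union of children's cut sets → 4 cut set(s).
Minimal cut sets: {Autopilot interface stuck, Feedback unit degraded, Left helm transmitter offline, South followup amplifier lost}; {North rudder actuator stuck, Relief valve stuck}; {Forward tiller link stuck, Relief valve stuck}; {#2 steering pump stuck, Autopilot interface 2 is inoperative, Changeover valve failed, Solenoid block fails, Upper helm transmitter 2 failed}.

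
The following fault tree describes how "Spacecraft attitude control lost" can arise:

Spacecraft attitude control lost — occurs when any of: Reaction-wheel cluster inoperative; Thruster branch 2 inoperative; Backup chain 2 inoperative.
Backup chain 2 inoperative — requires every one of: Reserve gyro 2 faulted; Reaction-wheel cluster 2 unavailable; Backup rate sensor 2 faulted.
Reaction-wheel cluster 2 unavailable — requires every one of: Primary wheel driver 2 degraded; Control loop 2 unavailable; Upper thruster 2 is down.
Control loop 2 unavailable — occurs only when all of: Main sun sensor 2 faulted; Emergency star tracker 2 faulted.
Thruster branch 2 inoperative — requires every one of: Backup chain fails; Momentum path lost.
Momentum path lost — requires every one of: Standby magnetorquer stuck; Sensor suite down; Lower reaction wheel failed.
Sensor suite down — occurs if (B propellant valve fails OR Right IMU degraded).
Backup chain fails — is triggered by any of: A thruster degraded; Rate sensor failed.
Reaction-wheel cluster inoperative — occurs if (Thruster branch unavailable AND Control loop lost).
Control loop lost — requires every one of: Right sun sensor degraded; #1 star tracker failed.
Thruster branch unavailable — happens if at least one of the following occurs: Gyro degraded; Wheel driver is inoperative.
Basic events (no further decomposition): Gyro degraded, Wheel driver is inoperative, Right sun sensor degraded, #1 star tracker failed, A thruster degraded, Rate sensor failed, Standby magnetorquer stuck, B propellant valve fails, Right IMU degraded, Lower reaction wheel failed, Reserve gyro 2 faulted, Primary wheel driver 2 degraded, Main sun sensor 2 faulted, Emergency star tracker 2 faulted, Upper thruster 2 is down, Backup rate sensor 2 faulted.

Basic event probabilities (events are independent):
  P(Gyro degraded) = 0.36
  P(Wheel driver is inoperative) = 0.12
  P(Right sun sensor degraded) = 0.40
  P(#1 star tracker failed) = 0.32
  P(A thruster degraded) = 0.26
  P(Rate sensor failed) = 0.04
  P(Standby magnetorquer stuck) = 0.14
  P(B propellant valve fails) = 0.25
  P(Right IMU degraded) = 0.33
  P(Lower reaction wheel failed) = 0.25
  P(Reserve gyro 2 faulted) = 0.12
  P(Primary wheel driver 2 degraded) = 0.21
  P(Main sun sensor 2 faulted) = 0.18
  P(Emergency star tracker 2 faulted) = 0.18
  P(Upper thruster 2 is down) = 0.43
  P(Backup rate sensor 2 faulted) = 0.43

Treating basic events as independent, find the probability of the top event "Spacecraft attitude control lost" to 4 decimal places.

0.0608

P(Thruster branch unavailable) [OR] = 1 − (1−0.36) × (1−0.12) = 0.436800
P(Control loop lost) [AND] = 0.40 × 0.32 = 0.128000
P(Reaction-wheel cluster inoperative) [AND] = 0.436800 × 0.128000 = 0.055910
P(Backup chain fails) [OR] = 1 − (1−0.26) × (1−0.04) = 0.289600
P(Sensor suite down) [OR] = 1 − (1−0.25) × (1−0.33) = 0.497500
P(Momentum path lost) [AND] = 0.14 × 0.497500 × 0.25 = 0.017413
P(Thruster branch 2 inoperative) [AND] = 0.289600 × 0.017413 = 0.005043
P(Control loop 2 unavailable) [AND] = 0.18 × 0.18 = 0.032400
P(Reaction-wheel cluster 2 unavailable) [AND] = 0.21 × 0.032400 × 0.43 = 0.002926
P(Backup chain 2 inoperative) [AND] = 0.12 × 0.002926 × 0.43 = 0.000151
P(Spacecraft attitude control lost) [OR] = 1 − (1−0.055910) × (1−0.005043) × (1−0.000151) = 0.060813
Rounded to 4 decimal places: P(Spacecraft attitude control lost) ≈ 0.0608.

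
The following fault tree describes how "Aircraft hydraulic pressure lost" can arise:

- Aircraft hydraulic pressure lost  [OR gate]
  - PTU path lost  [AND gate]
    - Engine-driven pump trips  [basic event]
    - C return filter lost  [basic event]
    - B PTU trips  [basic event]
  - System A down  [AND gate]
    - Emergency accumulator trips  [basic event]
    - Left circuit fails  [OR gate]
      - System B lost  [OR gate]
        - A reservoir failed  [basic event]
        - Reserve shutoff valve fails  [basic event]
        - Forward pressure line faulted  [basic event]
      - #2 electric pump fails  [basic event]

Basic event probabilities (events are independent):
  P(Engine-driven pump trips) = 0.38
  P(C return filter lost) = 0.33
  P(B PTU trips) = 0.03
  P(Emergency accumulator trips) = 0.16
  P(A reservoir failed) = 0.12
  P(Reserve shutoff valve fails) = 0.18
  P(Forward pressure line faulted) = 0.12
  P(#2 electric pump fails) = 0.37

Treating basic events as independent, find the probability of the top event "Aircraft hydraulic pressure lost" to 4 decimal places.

0.0994

P(PTU path lost) [AND] = 0.38 × 0.33 × 0.03 = 0.003762
P(System B lost) [OR] = 1 − (1−0.12) × (1−0.18) × (1−0.12) = 0.364992
P(Left circuit fails) [OR] = 1 − (1−0.364992) × (1−0.37) = 0.599945
P(System A down) [AND] = 0.16 × 0.599945 = 0.095991
P(Aircraft hydraulic pressure lost) [OR] = 1 − (1−0.003762) × (1−0.095991) = 0.099392
Rounded to 4 decimal places: P(Aircraft hydraulic pressure lost) ≈ 0.0994.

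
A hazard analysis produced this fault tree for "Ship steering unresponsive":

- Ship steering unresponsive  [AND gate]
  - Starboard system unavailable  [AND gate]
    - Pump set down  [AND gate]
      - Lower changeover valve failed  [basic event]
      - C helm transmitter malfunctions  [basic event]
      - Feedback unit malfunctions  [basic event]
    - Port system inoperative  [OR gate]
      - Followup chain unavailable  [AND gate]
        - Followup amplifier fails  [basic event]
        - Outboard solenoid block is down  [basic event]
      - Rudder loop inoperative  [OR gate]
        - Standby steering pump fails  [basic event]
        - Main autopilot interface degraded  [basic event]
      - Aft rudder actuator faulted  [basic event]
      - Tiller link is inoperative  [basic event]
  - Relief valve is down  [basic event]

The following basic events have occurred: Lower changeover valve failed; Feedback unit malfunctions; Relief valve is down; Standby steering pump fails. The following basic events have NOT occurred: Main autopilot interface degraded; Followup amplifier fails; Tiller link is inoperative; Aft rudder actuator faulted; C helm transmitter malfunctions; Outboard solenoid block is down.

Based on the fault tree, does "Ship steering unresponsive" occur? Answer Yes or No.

No

Pump set down [AND]: Lower changeover valve failed=occurs, C helm transmitter malfunctions=not, Feedback unit malfunctions=occurs → not all inputs occur → does not occur.
Followup chain unavailable [AND]: Followup amplifier fails=not, Outboard solenoid block is down=not → not all inputs occur → does not occur.
Rudder loop inoperative [OR]: Standby steering pump fails=occurs, Main autopilot interface degraded=not → at least one input occurs → occurs.
Port system inoperative [OR]: Followup chain unavailable=not, Rudder loop inoperative=occurs, Aft rudder actuator faulted=not, Tiller link is inoperative=not → at least one input occurs → occurs.
Starboard system unavailable [AND]: Pump set down=not, Port system inoperative=occurs → not all inputs occur → does not occur.
Ship steering unresponsive [AND]: Starboard system unavailable=not, Relief valve is down=occurs → not all inputs occur → does not occur.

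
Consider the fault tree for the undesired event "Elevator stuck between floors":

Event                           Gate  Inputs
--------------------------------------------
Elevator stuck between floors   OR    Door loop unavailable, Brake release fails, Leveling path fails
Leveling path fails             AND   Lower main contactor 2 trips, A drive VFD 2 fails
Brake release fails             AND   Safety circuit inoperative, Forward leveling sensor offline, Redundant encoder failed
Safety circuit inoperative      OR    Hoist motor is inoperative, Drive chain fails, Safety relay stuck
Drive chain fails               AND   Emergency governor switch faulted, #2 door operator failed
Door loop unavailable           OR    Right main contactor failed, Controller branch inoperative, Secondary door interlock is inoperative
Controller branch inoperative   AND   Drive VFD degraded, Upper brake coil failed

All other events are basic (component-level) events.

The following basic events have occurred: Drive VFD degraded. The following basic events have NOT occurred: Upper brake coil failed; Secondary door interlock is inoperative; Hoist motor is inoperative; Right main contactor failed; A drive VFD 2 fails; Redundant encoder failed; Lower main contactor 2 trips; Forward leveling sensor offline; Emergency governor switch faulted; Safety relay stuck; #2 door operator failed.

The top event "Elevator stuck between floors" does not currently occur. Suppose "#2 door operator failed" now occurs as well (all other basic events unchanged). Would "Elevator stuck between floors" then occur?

Counterfactual: set "#2 door operator failed" to occurred.
Controller branch inoperative [AND]: Drive VFD degraded=occurs, Upper brake coil failed=not → not all inputs occur → does not occur.
Door loop unavailable [OR]: Right main contactor failed=not, Controller branch inoperative=not, Secondary door interlock is inoperative=not → no input occurs → does not occur.
Drive chain fails [AND]: Emergency governor switch faulted=not, #2 door operator failed=occurs → not all inputs occur → does not occur.
Safety circuit inoperative [OR]: Hoist motor is inoperative=not, Drive chain fails=not, Safety relay stuck=not → no input occurs → does not occur.
Brake release fails [AND]: Safety circuit inoperative=not, Forward leveling sensor offline=not, Redundant encoder failed=not → not all inputs occur → does not occur.
Leveling path fails [AND]: Lower main contactor 2 trips=not, A drive VFD 2 fails=not → not all inputs occur → does not occur.
Elevator stuck between floors [OR]: Door loop unavailable=not, Brake release fails=not, Leveling path fails=not → no input occurs → does not occur.

No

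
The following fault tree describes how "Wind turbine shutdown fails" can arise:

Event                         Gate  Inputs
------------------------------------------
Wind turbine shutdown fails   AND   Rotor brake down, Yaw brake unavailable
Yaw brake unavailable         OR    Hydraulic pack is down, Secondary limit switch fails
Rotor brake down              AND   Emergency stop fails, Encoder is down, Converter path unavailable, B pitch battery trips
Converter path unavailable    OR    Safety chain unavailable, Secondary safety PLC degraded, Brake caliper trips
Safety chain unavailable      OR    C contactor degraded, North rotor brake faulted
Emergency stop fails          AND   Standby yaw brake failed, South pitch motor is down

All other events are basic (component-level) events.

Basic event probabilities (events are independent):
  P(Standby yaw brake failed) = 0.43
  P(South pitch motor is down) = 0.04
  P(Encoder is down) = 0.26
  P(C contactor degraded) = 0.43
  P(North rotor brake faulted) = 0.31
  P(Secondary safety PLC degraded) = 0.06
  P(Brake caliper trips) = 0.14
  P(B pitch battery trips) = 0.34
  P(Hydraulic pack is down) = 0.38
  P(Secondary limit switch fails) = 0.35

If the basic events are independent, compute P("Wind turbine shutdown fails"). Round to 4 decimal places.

0.0006

P(Emergency stop fails) [AND] = 0.43 × 0.04 = 0.017200
P(Safety chain unavailable) [OR] = 1 − (1−0.43) × (1−0.31) = 0.606700
P(Converter path unavailable) [OR] = 1 − (1−0.606700) × (1−0.06) × (1−0.14) = 0.682056
P(Rotor brake down) [AND] = 0.017200 × 0.26 × 0.682056 × 0.34 = 0.001037
P(Yaw brake unavailable) [OR] = 1 − (1−0.38) × (1−0.35) = 0.597000
P(Wind turbine shutdown fails) [AND] = 0.001037 × 0.597000 = 0.000619
Rounded to 4 decimal places: P(Wind turbine shutdown fails) ≈ 0.0006.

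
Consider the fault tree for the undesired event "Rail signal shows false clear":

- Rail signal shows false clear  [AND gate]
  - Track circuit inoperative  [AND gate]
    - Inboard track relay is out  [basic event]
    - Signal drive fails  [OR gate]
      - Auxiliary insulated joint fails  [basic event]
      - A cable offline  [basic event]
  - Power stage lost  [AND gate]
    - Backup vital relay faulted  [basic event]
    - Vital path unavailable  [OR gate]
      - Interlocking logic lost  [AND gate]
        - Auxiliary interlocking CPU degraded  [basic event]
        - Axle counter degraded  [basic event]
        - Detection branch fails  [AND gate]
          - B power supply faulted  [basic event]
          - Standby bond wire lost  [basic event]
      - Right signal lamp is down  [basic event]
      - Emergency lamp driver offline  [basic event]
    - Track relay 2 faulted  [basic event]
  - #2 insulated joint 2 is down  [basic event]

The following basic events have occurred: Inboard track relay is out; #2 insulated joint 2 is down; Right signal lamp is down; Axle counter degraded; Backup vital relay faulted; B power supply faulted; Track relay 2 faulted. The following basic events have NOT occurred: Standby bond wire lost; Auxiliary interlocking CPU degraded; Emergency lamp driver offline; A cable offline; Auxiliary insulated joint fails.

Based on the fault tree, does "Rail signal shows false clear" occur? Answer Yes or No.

No

Signal drive fails [OR]: Auxiliary insulated joint fails=not, A cable offline=not → no input occurs → does not occur.
Track circuit inoperative [AND]: Inboard track relay is out=occurs, Signal drive fails=not → not all inputs occur → does not occur.
Detection branch fails [AND]: B power supply faulted=occurs, Standby bond wire lost=not → not all inputs occur → does not occur.
Interlocking logic lost [AND]: Auxiliary interlocking CPU degraded=not, Axle counter degraded=occurs, Detection branch fails=not → not all inputs occur → does not occur.
Vital path unavailable [OR]: Interlocking logic lost=not, Right signal lamp is down=occurs, Emergency lamp driver offline=not → at least one input occurs → occurs.
Power stage lost [AND]: Backup vital relay faulted=occurs, Vital path unavailable=occurs, Track relay 2 faulted=occurs → all inputs occur → occurs.
Rail signal shows false clear [AND]: Track circuit inoperative=not, Power stage lost=occurs, #2 insulated joint 2 is down=occurs → not all inputs occur → does not occur.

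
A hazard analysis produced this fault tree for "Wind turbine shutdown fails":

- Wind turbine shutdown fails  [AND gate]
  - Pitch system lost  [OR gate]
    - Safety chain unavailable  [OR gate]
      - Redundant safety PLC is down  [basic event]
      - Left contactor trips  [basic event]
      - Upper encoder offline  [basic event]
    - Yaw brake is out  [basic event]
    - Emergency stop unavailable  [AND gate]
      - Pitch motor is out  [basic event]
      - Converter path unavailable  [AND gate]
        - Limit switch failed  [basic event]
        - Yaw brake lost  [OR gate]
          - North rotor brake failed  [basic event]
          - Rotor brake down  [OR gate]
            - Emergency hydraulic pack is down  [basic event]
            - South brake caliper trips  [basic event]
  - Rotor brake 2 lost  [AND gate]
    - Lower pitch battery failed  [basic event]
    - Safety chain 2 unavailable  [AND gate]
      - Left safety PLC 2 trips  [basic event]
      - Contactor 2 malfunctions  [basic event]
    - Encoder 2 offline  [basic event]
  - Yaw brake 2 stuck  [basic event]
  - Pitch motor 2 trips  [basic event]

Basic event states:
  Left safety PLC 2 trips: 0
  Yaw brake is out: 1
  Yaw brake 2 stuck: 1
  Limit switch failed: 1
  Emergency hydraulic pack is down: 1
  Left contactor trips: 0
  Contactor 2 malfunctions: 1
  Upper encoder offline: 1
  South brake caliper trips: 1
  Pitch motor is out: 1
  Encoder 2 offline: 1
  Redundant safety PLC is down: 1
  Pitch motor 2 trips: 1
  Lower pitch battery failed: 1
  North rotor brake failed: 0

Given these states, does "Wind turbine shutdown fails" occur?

No

Safety chain unavailable [OR]: Redundant safety PLC is down=occurs, Left contactor trips=not, Upper encoder offline=occurs → at least one input occurs → occurs.
Rotor brake down [OR]: Emergency hydraulic pack is down=occurs, South brake caliper trips=occurs → at least one input occurs → occurs.
Yaw brake lost [OR]: North rotor brake failed=not, Rotor brake down=occurs → at least one input occurs → occurs.
Converter path unavailable [AND]: Limit switch failed=occurs, Yaw brake lost=occurs → all inputs occur → occurs.
Emergency stop unavailable [AND]: Pitch motor is out=occurs, Converter path unavailable=occurs → all inputs occur → occurs.
Pitch system lost [OR]: Safety chain unavailable=occurs, Yaw brake is out=occurs, Emergency stop unavailable=occurs → at least one input occurs → occurs.
Safety chain 2 unavailable [AND]: Left safety PLC 2 trips=not, Contactor 2 malfunctions=occurs → not all inputs occur → does not occur.
Rotor brake 2 lost [AND]: Lower pitch battery failed=occurs, Safety chain 2 unavailable=not, Encoder 2 offline=occurs → not all inputs occur → does not occur.
Wind turbine shutdown fails [AND]: Pitch system lost=occurs, Rotor brake 2 lost=not, Yaw brake 2 stuck=occurs, Pitch motor 2 trips=occurs → not all inputs occur → does not occur.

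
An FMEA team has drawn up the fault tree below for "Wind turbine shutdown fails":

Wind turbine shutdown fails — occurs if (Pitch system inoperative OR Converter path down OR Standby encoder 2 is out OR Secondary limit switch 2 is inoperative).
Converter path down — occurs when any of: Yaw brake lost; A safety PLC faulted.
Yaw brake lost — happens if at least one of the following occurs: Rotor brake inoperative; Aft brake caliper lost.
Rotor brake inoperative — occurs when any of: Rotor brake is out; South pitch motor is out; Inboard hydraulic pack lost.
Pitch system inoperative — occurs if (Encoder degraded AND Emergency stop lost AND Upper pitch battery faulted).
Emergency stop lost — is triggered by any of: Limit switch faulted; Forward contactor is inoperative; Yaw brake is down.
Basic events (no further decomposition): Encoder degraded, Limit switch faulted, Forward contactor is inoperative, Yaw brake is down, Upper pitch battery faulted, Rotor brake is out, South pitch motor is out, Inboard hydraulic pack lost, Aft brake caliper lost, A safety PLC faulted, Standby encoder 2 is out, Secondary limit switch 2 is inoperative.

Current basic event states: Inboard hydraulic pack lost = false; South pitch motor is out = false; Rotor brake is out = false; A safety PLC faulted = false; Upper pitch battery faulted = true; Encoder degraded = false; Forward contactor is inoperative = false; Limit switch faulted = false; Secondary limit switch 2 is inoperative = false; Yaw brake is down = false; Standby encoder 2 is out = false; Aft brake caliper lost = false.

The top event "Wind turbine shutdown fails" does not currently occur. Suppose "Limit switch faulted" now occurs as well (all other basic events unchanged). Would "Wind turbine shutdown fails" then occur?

Counterfactual: set "Limit switch faulted" to occurred.
Emergency stop lost [OR]: Limit switch faulted=occurs, Forward contactor is inoperative=not, Yaw brake is down=not → at least one input occurs → occurs.
Pitch system inoperative [AND]: Encoder degraded=not, Emergency stop lost=occurs, Upper pitch battery faulted=occurs → not all inputs occur → does not occur.
Rotor brake inoperative [OR]: Rotor brake is out=not, South pitch motor is out=not, Inboard hydraulic pack lost=not → no input occurs → does not occur.
Yaw brake lost [OR]: Rotor brake inoperative=not, Aft brake caliper lost=not → no input occurs → does not occur.
Converter path down [OR]: Yaw brake lost=not, A safety PLC faulted=not → no input occurs → does not occur.
Wind turbine shutdown fails [OR]: Pitch system inoperative=not, Converter path down=not, Standby encoder 2 is out=not, Secondary limit switch 2 is inoperative=not → no input occurs → does not occur.

No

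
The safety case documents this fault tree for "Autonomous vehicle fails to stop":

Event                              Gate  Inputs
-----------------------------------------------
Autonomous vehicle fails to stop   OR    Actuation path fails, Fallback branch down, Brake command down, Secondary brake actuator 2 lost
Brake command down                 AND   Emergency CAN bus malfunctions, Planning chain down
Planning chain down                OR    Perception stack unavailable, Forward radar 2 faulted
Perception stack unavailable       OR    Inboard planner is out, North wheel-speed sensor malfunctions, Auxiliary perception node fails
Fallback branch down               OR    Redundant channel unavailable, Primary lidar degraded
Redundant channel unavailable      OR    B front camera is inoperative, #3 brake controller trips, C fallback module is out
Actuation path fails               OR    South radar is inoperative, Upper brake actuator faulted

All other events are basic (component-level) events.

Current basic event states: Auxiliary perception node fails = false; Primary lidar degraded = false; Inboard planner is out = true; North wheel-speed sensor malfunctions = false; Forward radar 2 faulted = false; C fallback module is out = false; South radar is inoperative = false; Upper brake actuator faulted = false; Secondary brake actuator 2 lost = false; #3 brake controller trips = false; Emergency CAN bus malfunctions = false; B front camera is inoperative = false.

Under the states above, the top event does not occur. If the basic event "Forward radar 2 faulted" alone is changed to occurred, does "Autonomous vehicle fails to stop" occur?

No

Counterfactual: set "Forward radar 2 faulted" to occurred.
Actuation path fails [OR]: South radar is inoperative=not, Upper brake actuator faulted=not → no input occurs → does not occur.
Redundant channel unavailable [OR]: B front camera is inoperative=not, #3 brake controller trips=not, C fallback module is out=not → no input occurs → does not occur.
Fallback branch down [OR]: Redundant channel unavailable=not, Primary lidar degraded=not → no input occurs → does not occur.
Perception stack unavailable [OR]: Inboard planner is out=occurs, North wheel-speed sensor malfunctions=not, Auxiliary perception node fails=not → at least one input occurs → occurs.
Planning chain down [OR]: Perception stack unavailable=occurs, Forward radar 2 faulted=occurs → at least one input occurs → occurs.
Brake command down [AND]: Emergency CAN bus malfunctions=not, Planning chain down=occurs → not all inputs occur → does not occur.
Autonomous vehicle fails to stop [OR]: Actuation path fails=not, Fallback branch down=not, Brake command down=not, Secondary brake actuator 2 lost=not → no input occurs → does not occur.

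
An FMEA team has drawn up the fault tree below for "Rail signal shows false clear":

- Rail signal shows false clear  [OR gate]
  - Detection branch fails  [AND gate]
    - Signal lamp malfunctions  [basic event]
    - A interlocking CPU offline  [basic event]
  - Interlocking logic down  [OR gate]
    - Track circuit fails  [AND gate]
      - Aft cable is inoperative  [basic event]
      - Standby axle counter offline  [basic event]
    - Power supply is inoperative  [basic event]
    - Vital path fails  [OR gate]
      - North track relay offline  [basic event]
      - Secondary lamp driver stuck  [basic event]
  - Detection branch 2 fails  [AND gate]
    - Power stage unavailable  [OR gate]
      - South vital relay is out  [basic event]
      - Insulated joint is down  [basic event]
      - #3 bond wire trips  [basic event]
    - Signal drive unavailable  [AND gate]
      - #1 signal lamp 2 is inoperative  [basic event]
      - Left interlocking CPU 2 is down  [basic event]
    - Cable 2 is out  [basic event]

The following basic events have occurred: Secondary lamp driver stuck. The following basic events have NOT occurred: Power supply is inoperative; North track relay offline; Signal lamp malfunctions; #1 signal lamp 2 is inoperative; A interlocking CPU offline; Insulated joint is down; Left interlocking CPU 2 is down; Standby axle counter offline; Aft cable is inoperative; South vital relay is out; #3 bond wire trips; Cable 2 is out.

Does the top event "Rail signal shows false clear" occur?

Yes

Detection branch fails [AND]: Signal lamp malfunctions=not, A interlocking CPU offline=not → not all inputs occur → does not occur.
Track circuit fails [AND]: Aft cable is inoperative=not, Standby axle counter offline=not → not all inputs occur → does not occur.
Vital path fails [OR]: North track relay offline=not, Secondary lamp driver stuck=occurs → at least one input occurs → occurs.
Interlocking logic down [OR]: Track circuit fails=not, Power supply is inoperative=not, Vital path fails=occurs → at least one input occurs → occurs.
Power stage unavailable [OR]: South vital relay is out=not, Insulated joint is down=not, #3 bond wire trips=not → no input occurs → does not occur.
Signal drive unavailable [AND]: #1 signal lamp 2 is inoperative=not, Left interlocking CPU 2 is down=not → not all inputs occur → does not occur.
Detection branch 2 fails [AND]: Power stage unavailable=not, Signal drive unavailable=not, Cable 2 is out=not → not all inputs occur → does not occur.
Rail signal shows false clear [OR]: Detection branch fails=not, Interlocking logic down=occurs, Detection branch 2 fails=not → at least one input occurs → occurs.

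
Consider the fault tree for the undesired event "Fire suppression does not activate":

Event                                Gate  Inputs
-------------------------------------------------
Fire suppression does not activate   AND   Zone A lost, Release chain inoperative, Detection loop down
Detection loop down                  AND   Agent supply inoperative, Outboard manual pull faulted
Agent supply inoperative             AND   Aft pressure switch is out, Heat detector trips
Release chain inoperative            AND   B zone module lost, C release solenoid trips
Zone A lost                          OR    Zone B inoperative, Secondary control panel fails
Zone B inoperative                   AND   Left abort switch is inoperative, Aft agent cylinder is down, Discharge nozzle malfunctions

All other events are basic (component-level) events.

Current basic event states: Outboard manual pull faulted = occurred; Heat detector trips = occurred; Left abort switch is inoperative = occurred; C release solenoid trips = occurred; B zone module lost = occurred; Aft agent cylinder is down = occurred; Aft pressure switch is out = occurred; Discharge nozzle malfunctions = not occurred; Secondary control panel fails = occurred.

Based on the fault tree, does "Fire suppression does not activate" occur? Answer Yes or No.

Yes

Zone B inoperative [AND]: Left abort switch is inoperative=occurs, Aft agent cylinder is down=occurs, Discharge nozzle malfunctions=not → not all inputs occur → does not occur.
Zone A lost [OR]: Zone B inoperative=not, Secondary control panel fails=occurs → at least one input occurs → occurs.
Release chain inoperative [AND]: B zone module lost=occurs, C release solenoid trips=occurs → all inputs occur → occurs.
Agent supply inoperative [AND]: Aft pressure switch is out=occurs, Heat detector trips=occurs → all inputs occur → occurs.
Detection loop down [AND]: Agent supply inoperative=occurs, Outboard manual pull faulted=occurs → all inputs occur → occurs.
Fire suppression does not activate [AND]: Zone A lost=occurs, Release chain inoperative=occurs, Detection loop down=occurs → all inputs occur → occurs.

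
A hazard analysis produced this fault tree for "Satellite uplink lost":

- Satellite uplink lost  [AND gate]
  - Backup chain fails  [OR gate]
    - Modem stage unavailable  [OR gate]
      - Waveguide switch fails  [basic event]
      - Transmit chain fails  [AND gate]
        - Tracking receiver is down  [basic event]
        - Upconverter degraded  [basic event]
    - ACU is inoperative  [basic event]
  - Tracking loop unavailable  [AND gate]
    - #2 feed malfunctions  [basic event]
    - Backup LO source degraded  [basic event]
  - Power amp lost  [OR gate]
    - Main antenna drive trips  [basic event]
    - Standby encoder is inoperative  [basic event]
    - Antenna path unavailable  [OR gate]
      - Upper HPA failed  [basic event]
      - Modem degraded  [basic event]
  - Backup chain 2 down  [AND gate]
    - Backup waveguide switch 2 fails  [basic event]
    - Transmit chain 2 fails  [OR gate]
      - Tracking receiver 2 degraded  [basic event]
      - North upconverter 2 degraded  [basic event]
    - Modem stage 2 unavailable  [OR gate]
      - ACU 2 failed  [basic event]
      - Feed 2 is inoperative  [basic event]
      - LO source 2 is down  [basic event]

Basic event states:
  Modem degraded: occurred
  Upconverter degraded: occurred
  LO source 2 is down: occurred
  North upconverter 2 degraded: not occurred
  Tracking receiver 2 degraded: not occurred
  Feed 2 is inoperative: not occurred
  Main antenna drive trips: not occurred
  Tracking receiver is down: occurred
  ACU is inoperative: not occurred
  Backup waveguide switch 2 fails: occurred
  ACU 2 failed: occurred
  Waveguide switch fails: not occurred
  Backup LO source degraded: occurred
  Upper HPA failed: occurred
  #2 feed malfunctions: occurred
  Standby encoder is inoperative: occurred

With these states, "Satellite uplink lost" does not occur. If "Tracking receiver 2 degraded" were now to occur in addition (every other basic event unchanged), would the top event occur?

Counterfactual: set "Tracking receiver 2 degraded" to occurred.
Transmit chain fails [AND]: Tracking receiver is down=occurs, Upconverter degraded=occurs → all inputs occur → occurs.
Modem stage unavailable [OR]: Waveguide switch fails=not, Transmit chain fails=occurs → at least one input occurs → occurs.
Backup chain fails [OR]: Modem stage unavailable=occurs, ACU is inoperative=not → at least one input occurs → occurs.
Tracking loop unavailable [AND]: #2 feed malfunctions=occurs, Backup LO source degraded=occurs → all inputs occur → occurs.
Antenna path unavailable [OR]: Upper HPA failed=occurs, Modem degraded=occurs → at least one input occurs → occurs.
Power amp lost [OR]: Main antenna drive trips=not, Standby encoder is inoperative=occurs, Antenna path unavailable=occurs → at least one input occurs → occurs.
Transmit chain 2 fails [OR]: Tracking receiver 2 degraded=occurs, North upconverter 2 degraded=not → at least one input occurs → occurs.
Modem stage 2 unavailable [OR]: ACU 2 failed=occurs, Feed 2 is inoperative=not, LO source 2 is down=occurs → at least one input occurs → occurs.
Backup chain 2 down [AND]: Backup waveguide switch 2 fails=occurs, Transmit chain 2 fails=occurs, Modem stage 2 unavailable=occurs → all inputs occur → occurs.
Satellite uplink lost [AND]: Backup chain fails=occurs, Tracking loop unavailable=occurs, Power amp lost=occurs, Backup chain 2 down=occurs → all inputs occur → occurs.

Yes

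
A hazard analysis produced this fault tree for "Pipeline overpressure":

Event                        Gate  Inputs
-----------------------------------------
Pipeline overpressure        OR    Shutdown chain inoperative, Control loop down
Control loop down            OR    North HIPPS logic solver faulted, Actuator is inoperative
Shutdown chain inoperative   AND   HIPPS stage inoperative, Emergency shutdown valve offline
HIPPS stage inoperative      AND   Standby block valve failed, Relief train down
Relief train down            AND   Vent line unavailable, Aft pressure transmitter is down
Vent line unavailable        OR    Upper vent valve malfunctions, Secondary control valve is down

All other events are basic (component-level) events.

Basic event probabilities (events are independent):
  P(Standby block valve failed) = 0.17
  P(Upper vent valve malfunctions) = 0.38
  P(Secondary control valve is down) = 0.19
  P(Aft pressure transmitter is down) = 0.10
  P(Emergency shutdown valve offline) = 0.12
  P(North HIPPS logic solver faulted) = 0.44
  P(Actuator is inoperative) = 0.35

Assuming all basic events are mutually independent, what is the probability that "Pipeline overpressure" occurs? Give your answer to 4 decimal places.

P(Vent line unavailable) [OR] = 1 − (1−0.38) × (1−0.19) = 0.497800
P(Relief train down) [AND] = 0.497800 × 0.10 = 0.049780
P(HIPPS stage inoperative) [AND] = 0.17 × 0.049780 = 0.008463
P(Shutdown chain inoperative) [AND] = 0.008463 × 0.12 = 0.001016
P(Control loop down) [OR] = 1 − (1−0.44) × (1−0.35) = 0.636000
P(Pipeline overpressure) [OR] = 1 − (1−0.001016) × (1−0.636000) = 0.636370
Rounded to 4 decimal places: P(Pipeline overpressure) ≈ 0.6364.

0.6364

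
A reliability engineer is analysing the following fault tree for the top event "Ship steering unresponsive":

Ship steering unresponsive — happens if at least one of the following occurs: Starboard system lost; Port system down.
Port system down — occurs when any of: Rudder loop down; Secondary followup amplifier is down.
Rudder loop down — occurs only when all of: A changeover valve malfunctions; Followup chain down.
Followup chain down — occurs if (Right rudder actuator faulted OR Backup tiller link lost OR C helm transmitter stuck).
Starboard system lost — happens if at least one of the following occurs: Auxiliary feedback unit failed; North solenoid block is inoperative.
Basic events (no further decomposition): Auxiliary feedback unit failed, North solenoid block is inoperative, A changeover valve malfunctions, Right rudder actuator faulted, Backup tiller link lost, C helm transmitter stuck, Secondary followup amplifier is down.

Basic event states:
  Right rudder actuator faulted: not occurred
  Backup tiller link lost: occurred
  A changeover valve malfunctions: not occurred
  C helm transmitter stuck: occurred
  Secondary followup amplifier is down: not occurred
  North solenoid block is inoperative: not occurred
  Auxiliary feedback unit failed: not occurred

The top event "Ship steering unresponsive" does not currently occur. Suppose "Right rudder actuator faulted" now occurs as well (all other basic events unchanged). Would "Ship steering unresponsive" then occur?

No

Counterfactual: set "Right rudder actuator faulted" to occurred.
Starboard system lost [OR]: Auxiliary feedback unit failed=not, North solenoid block is inoperative=not → no input occurs → does not occur.
Followup chain down [OR]: Right rudder actuator faulted=occurs, Backup tiller link lost=occurs, C helm transmitter stuck=occurs → at least one input occurs → occurs.
Rudder loop down [AND]: A changeover valve malfunctions=not, Followup chain down=occurs → not all inputs occur → does not occur.
Port system down [OR]: Rudder loop down=not, Secondary followup amplifier is down=not → no input occurs → does not occur.
Ship steering unresponsive [OR]: Starboard system lost=not, Port system down=not → no input occurs → does not occur.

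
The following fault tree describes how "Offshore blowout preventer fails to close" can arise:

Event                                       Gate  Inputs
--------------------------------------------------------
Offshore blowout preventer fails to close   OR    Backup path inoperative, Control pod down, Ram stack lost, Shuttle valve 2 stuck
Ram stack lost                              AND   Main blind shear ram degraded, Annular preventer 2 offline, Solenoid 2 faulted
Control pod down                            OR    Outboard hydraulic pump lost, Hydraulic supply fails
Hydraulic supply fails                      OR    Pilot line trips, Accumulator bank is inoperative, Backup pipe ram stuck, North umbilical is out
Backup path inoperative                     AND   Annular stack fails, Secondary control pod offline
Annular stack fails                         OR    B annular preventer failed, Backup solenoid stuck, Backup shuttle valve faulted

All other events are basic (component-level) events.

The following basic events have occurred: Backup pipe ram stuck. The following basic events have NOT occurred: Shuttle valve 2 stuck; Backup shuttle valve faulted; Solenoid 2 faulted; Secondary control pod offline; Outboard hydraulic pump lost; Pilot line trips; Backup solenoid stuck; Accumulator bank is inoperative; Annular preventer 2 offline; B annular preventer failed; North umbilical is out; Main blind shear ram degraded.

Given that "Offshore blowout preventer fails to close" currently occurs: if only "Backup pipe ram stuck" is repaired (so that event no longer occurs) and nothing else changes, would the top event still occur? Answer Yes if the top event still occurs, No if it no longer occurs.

Counterfactual: set "Backup pipe ram stuck" to not occurred.
Annular stack fails [OR]: B annular preventer failed=not, Backup solenoid stuck=not, Backup shuttle valve faulted=not → no input occurs → does not occur.
Backup path inoperative [AND]: Annular stack fails=not, Secondary control pod offline=not → not all inputs occur → does not occur.
Hydraulic supply fails [OR]: Pilot line trips=not, Accumulator bank is inoperative=not, Backup pipe ram stuck=not, North umbilical is out=not → no input occurs → does not occur.
Control pod down [OR]: Outboard hydraulic pump lost=not, Hydraulic supply fails=not → no input occurs → does not occur.
Ram stack lost [AND]: Main blind shear ram degraded=not, Annular preventer 2 offline=not, Solenoid 2 faulted=not → not all inputs occur → does not occur.
Offshore blowout preventer fails to close [OR]: Backup path inoperative=not, Control pod down=not, Ram stack lost=not, Shuttle valve 2 stuck=not → no input occurs → does not occur.

No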